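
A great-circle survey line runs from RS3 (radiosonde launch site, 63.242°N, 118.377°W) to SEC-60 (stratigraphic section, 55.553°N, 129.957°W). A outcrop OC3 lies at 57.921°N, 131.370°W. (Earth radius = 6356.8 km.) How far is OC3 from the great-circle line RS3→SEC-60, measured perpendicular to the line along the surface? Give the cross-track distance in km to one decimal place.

δ₁₃ = central angle RS3→OC3 = 0.144563 rad  (haversine)
θ₁₃ = bearing RS3→OC3 = 235.982°,  θ₁₂ = bearing RS3→SEC-60 = 222.592°
dₓₜ = R·arcsin(sin δ₁₃ · sin(θ₁₃ − θ₁₂)) = 6356.8·arcsin(0.14406·sin(13.390°)) = 212.116 km
|dₓₜ| = 212.116 km

212.1 km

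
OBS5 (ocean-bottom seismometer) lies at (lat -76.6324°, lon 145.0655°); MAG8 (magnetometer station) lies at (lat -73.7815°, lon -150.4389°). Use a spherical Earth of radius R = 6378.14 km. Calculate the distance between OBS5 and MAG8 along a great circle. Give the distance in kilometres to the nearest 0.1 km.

1764.1 km

Δφ = 2.8509°,  Δλ = 64.4956°
a = sin²(Δφ/2) + cos φ₁ cos φ₂ sin²(Δλ/2) = 0.019004
c = 2·arcsin(√a) = 0.276588 rad = 15.8473°
d = R·c = 6378.14 × 0.276588 = 1764.1 km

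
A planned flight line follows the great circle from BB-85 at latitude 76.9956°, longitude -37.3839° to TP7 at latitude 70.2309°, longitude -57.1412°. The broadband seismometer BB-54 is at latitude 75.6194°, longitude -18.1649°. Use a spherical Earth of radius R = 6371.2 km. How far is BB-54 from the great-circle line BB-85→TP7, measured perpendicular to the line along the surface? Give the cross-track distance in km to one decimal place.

δ₁₃ = central angle BB-85→BB-54 = 0.082525 rad  (haversine)
θ₁₃ = bearing BB-85→BB-54 = 97.339°,  θ₁₂ = bearing BB-85→TP7 = 229.286°
dₓₜ = R·arcsin(sin δ₁₃ · sin(θ₁₃ − θ₁₂)) = 6371.2·arcsin(0.08243·sin(-131.947°)) = -390.861 km
|dₓₜ| = 390.861 km

390.9 km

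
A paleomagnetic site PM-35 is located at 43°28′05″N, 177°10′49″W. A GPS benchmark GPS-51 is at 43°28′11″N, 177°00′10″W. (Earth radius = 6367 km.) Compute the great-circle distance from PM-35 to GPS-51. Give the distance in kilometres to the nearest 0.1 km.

14.3 km

PM-35: φ = +43.46806°, λ = -177.18028°
GPS-51: φ = +43.46972°, λ = -177.00278°
Δφ = 0.0017°,  Δλ = 0.1775°
a = sin²(Δφ/2) + cos φ₁ cos φ₂ sin²(Δλ/2) = 0.000001
c = 2·arcsin(√a) = 0.002249 rad = 0.1288°
d = R·c = 6367 × 0.002249 = 14.3 km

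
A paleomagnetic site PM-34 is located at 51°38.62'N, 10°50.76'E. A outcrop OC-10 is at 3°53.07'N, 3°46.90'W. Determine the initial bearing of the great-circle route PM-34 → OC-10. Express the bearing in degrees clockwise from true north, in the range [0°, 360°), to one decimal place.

PM-34: φ = +51.64367°, λ = +10.84600°
OC-10: φ = +3.88450°, λ = -3.78167°
Δλ = -14.6277°
y = sin Δλ · cos φ₂ = -0.251956
x = cos φ₁ sin φ₂ − sin φ₁ cos φ₂ cos Δλ = -0.714967
θ = atan2(y, x) = -160.5874° → 199.4126° (mod 360°)

199.4°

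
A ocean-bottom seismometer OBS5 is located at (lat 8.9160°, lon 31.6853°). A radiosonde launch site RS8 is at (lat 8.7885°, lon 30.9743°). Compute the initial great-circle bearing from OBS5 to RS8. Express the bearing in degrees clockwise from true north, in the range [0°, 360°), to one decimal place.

259.8°

Δλ = -0.7110°
y = sin Δλ · cos φ₂ = -0.012263
x = cos φ₁ sin φ₂ − sin φ₁ cos φ₂ cos Δλ = -0.002214
θ = atan2(y, x) = -100.2316° → 259.7684° (mod 360°)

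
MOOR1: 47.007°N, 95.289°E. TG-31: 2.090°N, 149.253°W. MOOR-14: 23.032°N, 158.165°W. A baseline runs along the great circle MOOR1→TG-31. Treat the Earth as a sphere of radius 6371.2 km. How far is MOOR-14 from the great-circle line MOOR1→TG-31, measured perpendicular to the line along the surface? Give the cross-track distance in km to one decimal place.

δ₁₃ = central angle MOOR1→MOOR-14 = 1.463135 rad  (haversine)
θ₁₃ = bearing MOOR1→MOOR-14 = 62.538°,  θ₁₂ = bearing MOOR1→TG-31 = 69.405°
dₓₜ = R·arcsin(sin δ₁₃ · sin(θ₁₃ − θ₁₂)) = 6371.2·arcsin(0.99421·sin(-6.867°)) = -759.136 km
|dₓₜ| = 759.136 km

759.1 km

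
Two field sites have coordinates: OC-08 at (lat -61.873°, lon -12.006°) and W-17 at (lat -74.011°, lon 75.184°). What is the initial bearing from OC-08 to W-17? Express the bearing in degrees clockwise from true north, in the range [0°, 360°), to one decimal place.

148.1°

Δλ = 87.1900°
y = sin Δλ · cos φ₂ = 0.275122
x = cos φ₁ sin φ₂ − sin φ₁ cos φ₂ cos Δλ = -0.441281
θ = atan2(y, x) = 148.0581° → 148.0581° (mod 360°)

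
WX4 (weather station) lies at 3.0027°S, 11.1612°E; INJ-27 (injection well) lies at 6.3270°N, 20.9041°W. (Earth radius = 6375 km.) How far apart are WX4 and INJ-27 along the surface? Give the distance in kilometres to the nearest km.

Δφ = 9.3297°,  Δλ = -32.0653°
a = sin²(Δφ/2) + cos φ₁ cos φ₂ sin²(Δλ/2) = 0.082324
c = 2·arcsin(√a) = 0.582022 rad = 33.3474°
d = R·c = 6375 × 0.582022 = 3710.4 km

3710 km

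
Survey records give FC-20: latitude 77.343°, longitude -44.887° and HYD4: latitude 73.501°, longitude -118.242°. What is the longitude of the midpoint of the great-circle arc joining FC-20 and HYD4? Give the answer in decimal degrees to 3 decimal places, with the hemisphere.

87.051°W

Bx = cos φ₂ cos Δλ = 0.081349,  By = cos φ₂ sin Δλ = -0.272098
φₘ = atan2(sin φ₁ + sin φ₂, √((cos φ₁ + Bx)² + By²)) = 78.16551°
λₘ = λ₁ + atan2(By, cos φ₁ + Bx) = -87.05092°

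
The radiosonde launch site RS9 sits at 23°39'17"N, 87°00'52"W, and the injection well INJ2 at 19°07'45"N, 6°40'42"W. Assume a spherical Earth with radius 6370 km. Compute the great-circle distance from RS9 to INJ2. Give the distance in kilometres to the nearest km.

RS9: φ = +23.65472°, λ = -87.01444°
INJ2: φ = +19.12917°, λ = -6.67833°
Δφ = -4.5256°,  Δλ = 80.3361°
a = sin²(Δφ/2) + cos φ₁ cos φ₂ sin²(Δλ/2) = 0.361623
c = 2·arcsin(√a) = 1.290382 rad = 73.9334°
d = R·c = 6370 × 1.290382 = 8219.7 km

8220 km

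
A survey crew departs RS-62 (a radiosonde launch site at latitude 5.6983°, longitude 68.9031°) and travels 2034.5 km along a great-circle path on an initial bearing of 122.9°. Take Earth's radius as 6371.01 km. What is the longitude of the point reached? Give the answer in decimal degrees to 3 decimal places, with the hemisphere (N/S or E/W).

δ = d/R = 2034.5/6371.01 = 0.319337 rad
φ₂ = arcsin(sin φ₁ cos δ + cos φ₁ sin δ cos θ)
   = arcsin(0.09929·0.94944 + 0.99506·0.31394·-0.54317) = -4.32476°
λ₂ = λ₁ + atan2(sin θ sin δ cos φ₁, cos δ − sin φ₁ sin φ₂) = 84.23088°

84.231°E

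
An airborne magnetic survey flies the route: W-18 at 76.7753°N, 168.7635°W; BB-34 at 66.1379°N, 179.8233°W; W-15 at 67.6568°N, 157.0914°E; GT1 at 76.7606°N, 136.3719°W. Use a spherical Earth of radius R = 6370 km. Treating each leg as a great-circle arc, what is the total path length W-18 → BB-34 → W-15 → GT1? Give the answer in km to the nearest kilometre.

4565 km

W-18→BB-34: c = 0.194749 rad, d = 1240.55 km
BB-34→W-15: c = 0.159330 rad, d = 1014.93 km
W-15→GT1: c = 0.362522 rad, d = 2309.26 km
Total = 1240.55 + 1014.93 + 2309.26 = 4564.75 km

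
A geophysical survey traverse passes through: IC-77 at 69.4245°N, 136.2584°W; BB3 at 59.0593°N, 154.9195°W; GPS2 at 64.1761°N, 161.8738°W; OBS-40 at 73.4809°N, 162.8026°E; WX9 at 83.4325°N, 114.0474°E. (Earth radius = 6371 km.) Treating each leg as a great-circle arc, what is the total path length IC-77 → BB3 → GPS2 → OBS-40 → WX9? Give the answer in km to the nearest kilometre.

5301 km

IC-77→BB3: c = 0.227730 rad, d = 1450.87 km
BB3→GPS2: c = 0.106189 rad, d = 676.53 km
GPS2→OBS-40: c = 0.268990 rad, d = 1713.73 km
OBS-40→WX9: c = 0.229089 rad, d = 1459.53 km
Total = 1450.87 + 676.53 + 1713.73 + 1459.53 = 5300.66 km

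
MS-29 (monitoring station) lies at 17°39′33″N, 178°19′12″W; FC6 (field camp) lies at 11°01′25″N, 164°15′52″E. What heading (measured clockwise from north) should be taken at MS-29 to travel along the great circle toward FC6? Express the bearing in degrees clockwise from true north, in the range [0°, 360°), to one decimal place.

250.9°

MS-29: φ = +17.65917°, λ = -178.32000°
FC6: φ = +11.02361°, λ = +164.26444°
Δλ = -17.4156°
y = sin Δλ · cos φ₂ = -0.293777
x = cos φ₁ sin φ₂ − sin φ₁ cos φ₂ cos Δλ = -0.101904
θ = atan2(y, x) = -109.1304° → 250.8696° (mod 360°)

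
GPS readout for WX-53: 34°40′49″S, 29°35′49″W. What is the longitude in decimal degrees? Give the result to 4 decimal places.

29.5969°W

29° + 35′/60 + 49″/3600 = 29 + 0.58333 + 0.01361 = 29.5969°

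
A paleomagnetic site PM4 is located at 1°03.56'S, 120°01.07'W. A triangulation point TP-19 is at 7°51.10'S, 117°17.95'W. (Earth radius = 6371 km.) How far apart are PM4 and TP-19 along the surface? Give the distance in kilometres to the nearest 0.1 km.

813.1 km

PM4: φ = -1.05933°, λ = -120.01783°
TP-19: φ = -7.85167°, λ = -117.29917°
Δφ = -6.7923°,  Δλ = 2.7187°
a = sin²(Δφ/2) + cos φ₁ cos φ₂ sin²(Δλ/2) = 0.004067
c = 2·arcsin(√a) = 0.127628 rad = 7.3126°
d = R·c = 6371 × 0.127628 = 813.1 km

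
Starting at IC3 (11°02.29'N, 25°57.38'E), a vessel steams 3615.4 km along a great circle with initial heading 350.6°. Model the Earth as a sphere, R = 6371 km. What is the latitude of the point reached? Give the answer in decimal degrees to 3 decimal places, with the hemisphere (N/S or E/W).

IC3: φ = +11.03817°, λ = +25.95633°
δ = d/R = 3615.4/6371 = 0.567478 rad
φ₂ = arcsin(sin φ₁ cos δ + cos φ₁ sin δ cos θ)
   = arcsin(0.19146·0.84326 + 0.98150·0.53751·0.98657) = 42.99477°
λ₂ = λ₁ + atan2(sin θ sin δ cos φ₁, cos δ − sin φ₁ sin φ₂) = 19.06274°

42.995°N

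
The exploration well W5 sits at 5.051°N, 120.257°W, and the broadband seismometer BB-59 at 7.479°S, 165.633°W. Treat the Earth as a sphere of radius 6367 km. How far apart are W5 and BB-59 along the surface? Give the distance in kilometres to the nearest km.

5220 km

Δφ = -12.5300°,  Δλ = -45.3760°
a = sin²(Δφ/2) + cos φ₁ cos φ₂ sin²(Δλ/2) = 0.158845
c = 2·arcsin(√a) = 0.819877 rad = 46.9755°
d = R·c = 6367 × 0.819877 = 5220.2 km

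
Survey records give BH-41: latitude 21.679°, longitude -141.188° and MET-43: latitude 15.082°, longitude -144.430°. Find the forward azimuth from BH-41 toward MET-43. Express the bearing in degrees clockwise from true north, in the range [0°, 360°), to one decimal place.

205.5°

Δλ = -3.2420°
y = sin Δλ · cos φ₂ = -0.054605
x = cos φ₁ sin φ₂ − sin φ₁ cos φ₂ cos Δλ = -0.114314
θ = atan2(y, x) = -154.4672° → 205.5328° (mod 360°)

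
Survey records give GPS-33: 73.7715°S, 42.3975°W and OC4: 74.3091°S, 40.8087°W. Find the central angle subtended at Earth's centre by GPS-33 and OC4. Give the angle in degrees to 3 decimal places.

0.693°

Δφ = -0.5376°,  Δλ = 1.5888°
a = sin²(Δφ/2) + cos φ₁ cos φ₂ sin²(Δλ/2) = 0.000037
c = 2·arcsin(√a) = 0.012089 rad = 0.6927°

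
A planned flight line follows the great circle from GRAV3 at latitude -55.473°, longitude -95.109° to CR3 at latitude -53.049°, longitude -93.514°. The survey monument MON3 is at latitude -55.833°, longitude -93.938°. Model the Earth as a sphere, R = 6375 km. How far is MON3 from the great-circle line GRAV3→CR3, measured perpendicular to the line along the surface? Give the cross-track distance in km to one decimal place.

δ₁₃ = central angle GRAV3→MON3 = 0.013132 rad  (haversine)
θ₁₃ = bearing GRAV3→MON3 = 119.068°,  θ₁₂ = bearing GRAV3→CR3 = 21.674°
dₓₜ = R·arcsin(sin δ₁₃ · sin(θ₁₃ − θ₁₂)) = 6375·arcsin(0.01313·sin(97.394°)) = 83.017 km
|dₓₜ| = 83.017 km

83.0 km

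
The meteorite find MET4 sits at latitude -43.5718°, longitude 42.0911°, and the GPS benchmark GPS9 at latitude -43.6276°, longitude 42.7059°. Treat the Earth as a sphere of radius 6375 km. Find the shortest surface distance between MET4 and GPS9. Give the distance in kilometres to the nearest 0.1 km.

49.9 km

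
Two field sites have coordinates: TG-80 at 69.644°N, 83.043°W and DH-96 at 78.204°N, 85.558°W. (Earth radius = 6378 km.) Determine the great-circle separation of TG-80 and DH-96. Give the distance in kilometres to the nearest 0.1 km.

955.8 km

Δφ = 8.5600°,  Δλ = -2.5150°
a = sin²(Δφ/2) + cos φ₁ cos φ₂ sin²(Δλ/2) = 0.005604
c = 2·arcsin(√a) = 0.149860 rad = 8.5863°
d = R·c = 6378 × 0.149860 = 955.8 km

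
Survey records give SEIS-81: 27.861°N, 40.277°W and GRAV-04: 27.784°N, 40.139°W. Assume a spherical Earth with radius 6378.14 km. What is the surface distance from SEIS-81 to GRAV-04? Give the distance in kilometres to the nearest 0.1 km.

Δφ = -0.0770°,  Δλ = 0.1380°
a = sin²(Δφ/2) + cos φ₁ cos φ₂ sin²(Δλ/2) = 0.000002
c = 2·arcsin(√a) = 0.002519 rad = 0.1443°
d = R·c = 6378.14 × 0.002519 = 16.1 km

16.1 km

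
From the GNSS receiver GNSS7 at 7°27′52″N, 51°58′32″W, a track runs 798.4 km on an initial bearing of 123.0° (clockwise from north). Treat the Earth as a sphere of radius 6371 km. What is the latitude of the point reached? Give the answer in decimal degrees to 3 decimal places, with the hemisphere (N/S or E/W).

3.520°N

GNSS7: φ = +7.46444°, λ = -51.97556°
δ = d/R = 798.4/6371 = 0.125318 rad
φ₂ = arcsin(sin φ₁ cos δ + cos φ₁ sin δ cos θ)
   = arcsin(0.12991·0.99216 + 0.99153·0.12499·-0.54464) = 3.51986°
λ₂ = λ₁ + atan2(sin θ sin δ cos φ₁, cos δ − sin φ₁ sin φ₂) = -45.94703°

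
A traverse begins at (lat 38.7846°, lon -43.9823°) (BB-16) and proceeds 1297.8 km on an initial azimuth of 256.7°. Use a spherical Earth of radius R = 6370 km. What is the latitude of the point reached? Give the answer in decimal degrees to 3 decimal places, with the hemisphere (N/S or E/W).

35.251°N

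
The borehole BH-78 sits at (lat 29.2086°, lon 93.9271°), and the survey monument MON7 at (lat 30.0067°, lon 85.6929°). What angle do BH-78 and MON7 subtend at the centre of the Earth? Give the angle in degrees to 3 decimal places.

7.202°

Δφ = 0.7981°,  Δλ = -8.2342°
a = sin²(Δφ/2) + cos φ₁ cos φ₂ sin²(Δλ/2) = 0.003945
c = 2·arcsin(√a) = 0.125695 rad = 7.2018°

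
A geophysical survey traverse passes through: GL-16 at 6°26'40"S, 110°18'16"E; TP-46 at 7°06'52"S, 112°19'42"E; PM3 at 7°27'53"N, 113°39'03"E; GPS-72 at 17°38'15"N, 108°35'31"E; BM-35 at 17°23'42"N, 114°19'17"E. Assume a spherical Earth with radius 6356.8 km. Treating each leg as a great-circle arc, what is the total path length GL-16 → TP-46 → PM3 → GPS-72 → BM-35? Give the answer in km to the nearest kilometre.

3720 km

GL-16: φ = -6.44444°, λ = +110.30444°
TP-46: φ = -7.11444°, λ = +112.32833°
PM3: φ = +7.46472°, λ = +113.65083°
GPS-72: φ = +17.63750°, λ = +108.59194°
BM-35: φ = +17.39500°, λ = +114.32139°
GL-16→TP-46: c = 0.036974 rad, d = 235.04 km
TP-46→PM3: c = 0.255494 rad, d = 1624.12 km
PM3→GPS-72: c = 0.197303 rad, d = 1254.22 km
GPS-72→BM-35: c = 0.095451 rad, d = 606.76 km
Total = 235.04 + 1624.12 + 1254.22 + 606.76 = 3720.14 km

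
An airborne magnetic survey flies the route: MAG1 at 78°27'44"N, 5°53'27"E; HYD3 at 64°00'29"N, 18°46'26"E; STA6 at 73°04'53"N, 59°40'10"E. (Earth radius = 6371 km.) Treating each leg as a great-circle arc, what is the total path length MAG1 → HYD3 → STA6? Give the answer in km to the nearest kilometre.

3552 km

MAG1: φ = +78.46222°, λ = +5.89083°
HYD3: φ = +64.00806°, λ = +18.77389°
STA6: φ = +73.08139°, λ = +59.66944°
MAG1→HYD3: c = 0.260966 rad, d = 1662.62 km
HYD3→STA6: c = 0.296529 rad, d = 1889.18 km
Total = 1662.62 + 1889.18 = 3551.80 km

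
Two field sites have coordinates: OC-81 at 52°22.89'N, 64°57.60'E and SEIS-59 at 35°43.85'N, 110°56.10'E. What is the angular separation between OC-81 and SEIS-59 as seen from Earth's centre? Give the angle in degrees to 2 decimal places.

OC-81: φ = +52.38150°, λ = +64.96000°
SEIS-59: φ = +35.73083°, λ = +110.93500°
Δφ = -16.6507°,  Δλ = 45.9750°
a = sin²(Δφ/2) + cos φ₁ cos φ₂ sin²(Δλ/2) = 0.096537
c = 2·arcsin(√a) = 0.631866 rad = 36.2032°

36.20°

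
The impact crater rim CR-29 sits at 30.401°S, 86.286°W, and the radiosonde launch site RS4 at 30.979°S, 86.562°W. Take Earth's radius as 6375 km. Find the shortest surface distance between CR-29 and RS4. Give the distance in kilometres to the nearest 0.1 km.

Δφ = -0.5780°,  Δλ = -0.2760°
a = sin²(Δφ/2) + cos φ₁ cos φ₂ sin²(Δλ/2) = 0.000030
c = 2·arcsin(√a) = 0.010905 rad = 0.6248°
d = R·c = 6375 × 0.010905 = 69.5 km

69.5 km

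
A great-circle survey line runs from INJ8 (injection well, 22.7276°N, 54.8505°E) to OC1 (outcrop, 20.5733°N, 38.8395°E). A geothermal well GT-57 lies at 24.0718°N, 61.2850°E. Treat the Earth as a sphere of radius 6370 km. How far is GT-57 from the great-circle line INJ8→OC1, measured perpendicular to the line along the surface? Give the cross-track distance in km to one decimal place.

103.7 km

δ₁₃ = central angle INJ8→GT-57 = 0.105691 rad  (haversine)
θ₁₃ = bearing INJ8→GT-57 = 75.911°,  θ₁₂ = bearing INJ8→OC1 = 264.787°
dₓₜ = R·arcsin(sin δ₁₃ · sin(θ₁₃ − θ₁₂)) = 6370·arcsin(0.10549·sin(-188.876°)) = 103.694 km
|dₓₜ| = 103.694 km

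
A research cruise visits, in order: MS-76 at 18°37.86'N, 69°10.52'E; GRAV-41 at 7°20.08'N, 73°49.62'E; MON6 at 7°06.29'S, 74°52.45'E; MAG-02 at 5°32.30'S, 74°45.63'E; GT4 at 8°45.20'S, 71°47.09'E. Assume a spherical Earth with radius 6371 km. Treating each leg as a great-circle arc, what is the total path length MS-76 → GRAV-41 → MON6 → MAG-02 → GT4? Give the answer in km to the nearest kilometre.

MS-76: φ = +18.63100°, λ = +69.17533°
GRAV-41: φ = +7.33467°, λ = +73.82700°
MON6: φ = -7.10483°, λ = +74.87417°
MAG-02: φ = -5.53833°, λ = +74.76050°
GT4: φ = -8.75333°, λ = +71.78483°
MS-76→GRAV-41: c = 0.212382 rad, d = 1353.09 km
GRAV-41→MON6: c = 0.252675 rad, d = 1609.79 km
MON6→MAG-02: c = 0.027412 rad, d = 174.64 km
MAG-02→GT4: c = 0.076180 rad, d = 485.34 km
Total = 1353.09 + 1609.79 + 174.64 + 485.34 = 3622.86 km

3623 km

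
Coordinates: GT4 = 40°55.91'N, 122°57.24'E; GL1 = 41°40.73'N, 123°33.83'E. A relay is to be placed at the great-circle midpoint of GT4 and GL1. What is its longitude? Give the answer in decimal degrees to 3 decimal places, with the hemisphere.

123.257°E

GT4: φ = +40.93183°, λ = +122.95400°
GL1: φ = +41.67883°, λ = +123.56383°
Bx = cos φ₂ cos Δλ = 0.746842,  By = cos φ₂ sin Δλ = 0.007949
φₘ = atan2(sin φ₁ + sin φ₂, √((cos φ₁ + Bx)² + By²)) = 41.30574°
λₘ = λ₁ + atan2(By, cos φ₁ + Bx) = 123.25717°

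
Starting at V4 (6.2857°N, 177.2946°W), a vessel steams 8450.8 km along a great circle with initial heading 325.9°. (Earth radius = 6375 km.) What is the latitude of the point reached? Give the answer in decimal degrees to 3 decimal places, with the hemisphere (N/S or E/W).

55.593°N

δ = d/R = 8450.8/6375 = 1.325616 rad
φ₂ = arcsin(sin φ₁ cos δ + cos φ₁ sin δ cos θ)
   = arcsin(0.10949·0.24273 + 0.99399·0.97009·0.82806) = 55.59280°
λ₂ = λ₁ + atan2(sin θ sin δ cos φ₁, cos δ − sin φ₁ sin φ₂) = 108.44902°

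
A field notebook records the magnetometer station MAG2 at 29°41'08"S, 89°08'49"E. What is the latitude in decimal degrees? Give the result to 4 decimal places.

29° + 41′/60 + 8″/3600 = 29 + 0.68333 + 0.00222 = 29.6856°

29.6856°S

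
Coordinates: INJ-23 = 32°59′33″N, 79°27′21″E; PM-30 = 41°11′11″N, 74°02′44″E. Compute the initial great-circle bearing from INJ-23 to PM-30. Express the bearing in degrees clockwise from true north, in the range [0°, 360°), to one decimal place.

333.8°

INJ-23: φ = +32.99250°, λ = +79.45583°
PM-30: φ = +41.18639°, λ = +74.04556°
Δλ = -5.4103°
y = sin Δλ · cos φ₂ = -0.070958
x = cos φ₁ sin φ₂ − sin φ₁ cos φ₂ cos Δλ = 0.144349
θ = atan2(y, x) = -26.1773° → 333.8227° (mod 360°)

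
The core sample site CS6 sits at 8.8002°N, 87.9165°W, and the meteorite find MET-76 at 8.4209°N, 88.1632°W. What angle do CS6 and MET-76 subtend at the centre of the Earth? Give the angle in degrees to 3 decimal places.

Δφ = -0.3793°,  Δλ = -0.2467°
a = sin²(Δφ/2) + cos φ₁ cos φ₂ sin²(Δλ/2) = 0.000015
c = 2·arcsin(√a) = 0.007871 rad = 0.4510°

0.451°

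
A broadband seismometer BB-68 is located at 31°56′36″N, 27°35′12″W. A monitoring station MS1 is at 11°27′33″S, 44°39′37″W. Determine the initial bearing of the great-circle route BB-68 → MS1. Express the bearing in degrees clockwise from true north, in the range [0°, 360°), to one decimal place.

BB-68: φ = +31.94333°, λ = -27.58667°
MS1: φ = -11.45917°, λ = -44.66028°
Δλ = -17.0736°
y = sin Δλ · cos φ₂ = -0.287748
x = cos φ₁ sin φ₂ − sin φ₁ cos φ₂ cos Δλ = -0.664267
θ = atan2(y, x) = -156.5787° → 203.4213° (mod 360°)

203.4°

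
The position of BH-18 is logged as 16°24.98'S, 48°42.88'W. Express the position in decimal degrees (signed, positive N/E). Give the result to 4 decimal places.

-16.4163°, -48.7147°

lat: 16.4163° S → -16.4163°
lon: 48.7147° W → -48.7147°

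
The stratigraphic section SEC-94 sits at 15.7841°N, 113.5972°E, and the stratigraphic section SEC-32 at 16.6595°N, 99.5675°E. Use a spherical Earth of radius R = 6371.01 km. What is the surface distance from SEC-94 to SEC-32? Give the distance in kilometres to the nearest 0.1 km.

1500.8 km

Δφ = 0.8754°,  Δλ = -14.0297°
a = sin²(Δφ/2) + cos φ₁ cos φ₂ sin²(Δλ/2) = 0.013808
c = 2·arcsin(√a) = 0.235563 rad = 13.4968°
d = R·c = 6371.01 × 0.235563 = 1500.8 km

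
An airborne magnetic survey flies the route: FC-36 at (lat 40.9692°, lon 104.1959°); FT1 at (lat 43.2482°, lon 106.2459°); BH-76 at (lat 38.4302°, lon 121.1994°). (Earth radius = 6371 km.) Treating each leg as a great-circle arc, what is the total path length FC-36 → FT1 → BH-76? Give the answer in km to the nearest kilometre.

FC-36→FT1: c = 0.047816 rad, d = 304.63 km
FT1→BH-76: c = 0.214215 rad, d = 1364.76 km
Total = 304.63 + 1364.76 = 1669.40 km

1669 km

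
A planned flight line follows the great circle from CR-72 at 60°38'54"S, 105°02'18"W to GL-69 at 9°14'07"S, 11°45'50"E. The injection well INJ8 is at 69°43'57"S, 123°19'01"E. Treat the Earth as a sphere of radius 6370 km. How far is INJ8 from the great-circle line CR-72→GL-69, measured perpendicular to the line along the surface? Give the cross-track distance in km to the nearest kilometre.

CR-72: φ = -60.64833°, λ = -105.03833°
GL-69: φ = -9.23528°, λ = +11.76389°
INJ8: φ = -69.73250°, λ = +123.31694°
δ₁₃ = central angle CR-72→INJ8 = 0.788613 rad  (haversine)
θ₁₃ = bearing CR-72→INJ8 = 201.402°,  θ₁₂ = bearing CR-72→GL-69 = 117.907°
dₓₜ = R·arcsin(sin δ₁₃ · sin(θ₁₃ − θ₁₂)) = 6370·arcsin(0.70938·sin(83.495°)) = 4982.326 km
|dₓₜ| = 4982.326 km

4982 km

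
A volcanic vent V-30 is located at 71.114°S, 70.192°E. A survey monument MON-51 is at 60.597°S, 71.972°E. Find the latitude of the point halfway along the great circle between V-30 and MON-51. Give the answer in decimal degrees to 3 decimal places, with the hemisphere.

65.858°S

Bx = cos φ₂ cos Δλ = 0.490712,  By = cos φ₂ sin Δλ = 0.015250
φₘ = atan2(sin φ₁ + sin φ₂, √((cos φ₁ + Bx)² + By²)) = -65.85797°
λₘ = λ₁ + atan2(By, cos φ₁ + Bx) = 71.26475°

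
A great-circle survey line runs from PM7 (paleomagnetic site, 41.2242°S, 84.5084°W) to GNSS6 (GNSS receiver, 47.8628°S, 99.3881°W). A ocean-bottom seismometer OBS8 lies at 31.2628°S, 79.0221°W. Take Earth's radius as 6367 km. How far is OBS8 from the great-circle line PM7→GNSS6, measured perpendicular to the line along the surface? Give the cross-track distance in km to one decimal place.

δ₁₃ = central angle PM7→OBS8 = 0.190132 rad  (haversine)
θ₁₃ = bearing PM7→OBS8 = 25.622°,  θ₁₂ = bearing PM7→GNSS6 = 232.871°
dₓₜ = R·arcsin(sin δ₁₃ · sin(θ₁₃ − θ₁₂)) = 6367·arcsin(0.18899·sin(-207.249°)) = 551.627 km
|dₓₜ| = 551.627 km

551.6 km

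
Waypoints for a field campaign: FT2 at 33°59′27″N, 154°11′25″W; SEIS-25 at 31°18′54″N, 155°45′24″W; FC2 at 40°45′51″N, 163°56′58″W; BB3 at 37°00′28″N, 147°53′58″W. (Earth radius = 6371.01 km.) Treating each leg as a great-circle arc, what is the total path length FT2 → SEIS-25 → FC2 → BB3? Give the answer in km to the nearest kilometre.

FT2: φ = +33.99083°, λ = -154.19028°
SEIS-25: φ = +31.31500°, λ = -155.75667°
FC2: φ = +40.76417°, λ = -163.94944°
BB3: φ = +37.00778°, λ = -147.89944°
FT2→SEIS-25: c = 0.052064 rad, d = 331.70 km
SEIS-25→FC2: c = 0.201198 rad, d = 1281.84 km
FC2→BB3: c = 0.227311 rad, d = 1448.20 km
Total = 331.70 + 1281.84 + 1448.20 = 3061.74 km

3062 km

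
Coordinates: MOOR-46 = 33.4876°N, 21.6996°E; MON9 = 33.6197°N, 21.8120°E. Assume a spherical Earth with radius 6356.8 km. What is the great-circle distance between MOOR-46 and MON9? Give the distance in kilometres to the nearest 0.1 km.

18.0 km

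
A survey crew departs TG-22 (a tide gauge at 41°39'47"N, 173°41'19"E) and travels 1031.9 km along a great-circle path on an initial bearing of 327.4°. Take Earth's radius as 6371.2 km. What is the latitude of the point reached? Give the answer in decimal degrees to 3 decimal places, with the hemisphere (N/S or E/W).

TG-22: φ = +41.66306°, λ = +173.68861°
δ = d/R = 1031.9/6371.2 = 0.161963 rad
φ₂ = arcsin(sin φ₁ cos δ + cos φ₁ sin δ cos θ)
   = arcsin(0.66475·0.98691 + 0.74707·0.16126·0.84245) = 49.24767°
λ₂ = λ₁ + atan2(sin θ sin δ cos φ₁, cos δ − sin φ₁ sin φ₂) = 166.04041°

49.248°N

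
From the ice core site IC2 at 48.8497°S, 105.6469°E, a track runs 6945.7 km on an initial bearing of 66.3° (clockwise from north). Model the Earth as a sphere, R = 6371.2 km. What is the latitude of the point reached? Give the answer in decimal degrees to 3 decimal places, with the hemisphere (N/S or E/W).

δ = d/R = 6945.7/6371.2 = 1.090171 rad
φ₂ = arcsin(sin φ₁ cos δ + cos φ₁ sin δ cos θ)
   = arcsin(-0.75299·0.46233 + 0.65804·0.88671·0.40195) = -6.52288°
λ₂ = λ₁ + atan2(sin θ sin δ cos φ₁, cos δ − sin φ₁ sin φ₂) = 160.45375°

6.523°S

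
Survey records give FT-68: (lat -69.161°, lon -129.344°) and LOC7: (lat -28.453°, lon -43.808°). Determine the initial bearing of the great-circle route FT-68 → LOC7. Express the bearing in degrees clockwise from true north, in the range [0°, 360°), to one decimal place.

96.9°

Δλ = 85.5360°
y = sin Δλ · cos φ₂ = 0.876541
x = cos φ₁ sin φ₂ − sin φ₁ cos φ₂ cos Δλ = -0.105535
θ = atan2(y, x) = 96.8653° → 96.8653° (mod 360°)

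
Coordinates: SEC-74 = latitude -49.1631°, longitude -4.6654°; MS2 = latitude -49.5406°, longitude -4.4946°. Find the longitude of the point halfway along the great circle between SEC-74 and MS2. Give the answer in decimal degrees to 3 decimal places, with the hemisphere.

4.580°W

Bx = cos φ₂ cos Δλ = 0.648906,  By = cos φ₂ sin Δλ = 0.001934
φₘ = atan2(sin φ₁ + sin φ₂, √((cos φ₁ + Bx)² + By²)) = -49.35188°
λₘ = λ₁ + atan2(By, cos φ₁ + Bx) = -4.58033°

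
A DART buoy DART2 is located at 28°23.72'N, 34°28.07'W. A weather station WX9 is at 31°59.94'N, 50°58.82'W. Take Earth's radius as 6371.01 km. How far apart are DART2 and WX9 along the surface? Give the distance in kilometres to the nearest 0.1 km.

DART2: φ = +28.39533°, λ = -34.46783°
WX9: φ = +31.99900°, λ = -50.98033°
Δφ = 3.6037°,  Δλ = -16.5125°
a = sin²(Δφ/2) + cos φ₁ cos φ₂ sin²(Δλ/2) = 0.016373
c = 2·arcsin(√a) = 0.256614 rad = 14.7029°
d = R·c = 6371.01 × 0.256614 = 1634.9 km

1634.9 km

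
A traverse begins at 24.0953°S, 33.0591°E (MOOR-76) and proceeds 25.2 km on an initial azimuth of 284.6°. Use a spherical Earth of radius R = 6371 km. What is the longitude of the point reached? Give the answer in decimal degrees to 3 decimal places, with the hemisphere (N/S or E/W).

32.819°E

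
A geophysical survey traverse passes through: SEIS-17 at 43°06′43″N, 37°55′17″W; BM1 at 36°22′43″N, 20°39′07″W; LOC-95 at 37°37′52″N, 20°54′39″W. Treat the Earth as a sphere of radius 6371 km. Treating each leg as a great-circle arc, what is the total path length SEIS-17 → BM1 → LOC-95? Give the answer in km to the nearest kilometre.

1792 km

SEIS-17: φ = +43.11194°, λ = -37.92139°
BM1: φ = +36.37861°, λ = -20.65194°
LOC-95: φ = +37.63111°, λ = -20.91083°
SEIS-17→BM1: c = 0.259157 rad, d = 1651.09 km
BM1→LOC-95: c = 0.022156 rad, d = 141.16 km
Total = 1651.09 + 141.16 = 1792.24 km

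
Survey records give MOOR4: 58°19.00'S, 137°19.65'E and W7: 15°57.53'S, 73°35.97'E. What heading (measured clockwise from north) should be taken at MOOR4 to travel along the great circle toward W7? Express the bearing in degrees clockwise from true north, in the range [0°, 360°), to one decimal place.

284.2°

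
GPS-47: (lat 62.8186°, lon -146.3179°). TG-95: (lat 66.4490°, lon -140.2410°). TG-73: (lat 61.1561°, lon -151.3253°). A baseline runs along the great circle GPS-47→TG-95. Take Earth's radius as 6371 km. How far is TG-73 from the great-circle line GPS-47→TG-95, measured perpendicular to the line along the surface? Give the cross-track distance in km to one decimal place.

130.4 km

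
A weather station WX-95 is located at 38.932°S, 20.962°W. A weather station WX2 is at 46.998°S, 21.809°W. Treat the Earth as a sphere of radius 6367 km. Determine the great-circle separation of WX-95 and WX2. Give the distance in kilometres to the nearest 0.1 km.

899.0 km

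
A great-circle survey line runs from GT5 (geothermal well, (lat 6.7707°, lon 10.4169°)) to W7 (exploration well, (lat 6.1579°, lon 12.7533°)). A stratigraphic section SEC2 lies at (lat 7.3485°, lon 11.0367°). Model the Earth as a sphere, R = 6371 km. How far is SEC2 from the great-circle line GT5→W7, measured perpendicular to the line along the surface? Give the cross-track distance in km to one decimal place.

79.5 km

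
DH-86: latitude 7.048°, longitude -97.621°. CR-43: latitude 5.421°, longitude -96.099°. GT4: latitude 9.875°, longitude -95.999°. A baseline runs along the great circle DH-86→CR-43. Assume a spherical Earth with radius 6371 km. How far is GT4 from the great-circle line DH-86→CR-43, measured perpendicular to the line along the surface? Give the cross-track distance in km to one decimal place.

δ₁₃ = central angle DH-86→GT4 = 0.056731 rad  (haversine)
θ₁₃ = bearing DH-86→GT4 = 29.460°,  θ₁₂ = bearing DH-86→CR-43 = 136.994°
dₓₜ = R·arcsin(sin δ₁₃ · sin(θ₁₃ − θ₁₂)) = 6371·arcsin(0.05670·sin(-107.534°)) = -344.622 km
|dₓₜ| = 344.622 km

344.6 km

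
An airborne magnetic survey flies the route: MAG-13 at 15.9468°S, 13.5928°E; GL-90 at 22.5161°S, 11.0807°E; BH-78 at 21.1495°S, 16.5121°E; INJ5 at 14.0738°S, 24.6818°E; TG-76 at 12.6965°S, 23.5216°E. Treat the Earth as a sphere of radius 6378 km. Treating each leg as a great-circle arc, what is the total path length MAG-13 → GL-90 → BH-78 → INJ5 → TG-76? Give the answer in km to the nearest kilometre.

MAG-13→GL-90: c = 0.121890 rad, d = 777.41 km
GL-90→BH-78: c = 0.091164 rad, d = 581.45 km
BH-78→INJ5: c = 0.183542 rad, d = 1170.63 km
INJ5→TG-76: c = 0.031079 rad, d = 198.22 km
Total = 777.41 + 581.45 + 1170.63 + 198.22 = 2727.71 km

2728 km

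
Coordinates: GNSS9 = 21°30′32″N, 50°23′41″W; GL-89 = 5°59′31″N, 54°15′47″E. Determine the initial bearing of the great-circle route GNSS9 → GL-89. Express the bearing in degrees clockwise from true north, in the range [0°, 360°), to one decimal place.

78.9°

GNSS9: φ = +21.50889°, λ = -50.39472°
GL-89: φ = +5.99194°, λ = +54.26306°
Δλ = 104.6578°
y = sin Δλ · cos φ₂ = 0.962169
x = cos φ₁ sin φ₂ − sin φ₁ cos φ₂ cos Δλ = 0.189390
θ = atan2(y, x) = 78.8645° → 78.8645° (mod 360°)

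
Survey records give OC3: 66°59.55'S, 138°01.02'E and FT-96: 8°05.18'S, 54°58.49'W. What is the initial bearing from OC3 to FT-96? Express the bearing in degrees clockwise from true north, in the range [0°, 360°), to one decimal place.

166.7°

OC3: φ = -66.99250°, λ = +138.01700°
FT-96: φ = -8.08633°, λ = -54.97483°
Δλ = 167.0082°
y = sin Δλ · cos φ₂ = 0.222577
x = cos φ₁ sin φ₂ − sin φ₁ cos φ₂ cos Δλ = -0.942954
θ = atan2(y, x) = 166.7189° → 166.7189° (mod 360°)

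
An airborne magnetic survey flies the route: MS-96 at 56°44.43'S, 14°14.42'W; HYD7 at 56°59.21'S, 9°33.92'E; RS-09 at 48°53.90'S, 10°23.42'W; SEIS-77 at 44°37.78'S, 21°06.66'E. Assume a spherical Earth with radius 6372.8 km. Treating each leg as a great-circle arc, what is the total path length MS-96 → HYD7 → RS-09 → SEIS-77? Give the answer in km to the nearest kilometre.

5471 km

MS-96: φ = -56.74050°, λ = -14.24033°
HYD7: φ = -56.98683°, λ = +9.56533°
RS-09: φ = -48.89833°, λ = -10.39033°
SEIS-77: φ = -44.62967°, λ = +21.11100°
MS-96→HYD7: c = 0.226009 rad, d = 1440.31 km
HYD7→RS-09: c = 0.251476 rad, d = 1602.60 km
RS-09→SEIS-77: c = 0.381039 rad, d = 2428.29 km
Total = 1440.31 + 1602.60 + 2428.29 = 5471.20 km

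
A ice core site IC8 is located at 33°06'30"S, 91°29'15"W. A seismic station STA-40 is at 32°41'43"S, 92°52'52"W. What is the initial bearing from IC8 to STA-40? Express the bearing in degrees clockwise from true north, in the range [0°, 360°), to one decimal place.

289.1°

IC8: φ = -33.10833°, λ = -91.48750°
STA-40: φ = -32.69528°, λ = -92.88111°
Δλ = -1.3936°
y = sin Δλ · cos φ₂ = -0.020467
x = cos φ₁ sin φ₂ − sin φ₁ cos φ₂ cos Δλ = 0.007073
θ = atan2(y, x) = -70.9357° → 289.0643° (mod 360°)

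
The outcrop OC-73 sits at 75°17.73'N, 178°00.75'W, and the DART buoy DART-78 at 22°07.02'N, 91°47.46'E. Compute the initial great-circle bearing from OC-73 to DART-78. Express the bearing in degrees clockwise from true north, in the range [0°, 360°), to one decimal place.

276.1°

OC-73: φ = +75.29550°, λ = -178.01250°
DART-78: φ = +22.11700°, λ = +91.79100°
Δλ = -90.1965°
y = sin Δλ · cos φ₂ = -0.926412
x = cos φ₁ sin φ₂ − sin φ₁ cos φ₂ cos Δλ = 0.098641
θ = atan2(y, x) = -83.9222° → 276.0778° (mod 360°)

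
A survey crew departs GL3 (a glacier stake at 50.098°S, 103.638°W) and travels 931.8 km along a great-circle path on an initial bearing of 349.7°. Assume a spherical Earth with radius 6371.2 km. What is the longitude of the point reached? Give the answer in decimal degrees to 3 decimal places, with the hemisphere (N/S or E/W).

105.642°W

δ = d/R = 931.8/6371.2 = 0.146252 rad
φ₂ = arcsin(sin φ₁ cos δ + cos φ₁ sin δ cos θ)
   = arcsin(-0.76714·0.98932 + 0.64148·0.14573·0.98389) = -41.83413°
λ₂ = λ₁ + atan2(sin θ sin δ cos φ₁, cos δ − sin φ₁ sin φ₂) = -105.64217°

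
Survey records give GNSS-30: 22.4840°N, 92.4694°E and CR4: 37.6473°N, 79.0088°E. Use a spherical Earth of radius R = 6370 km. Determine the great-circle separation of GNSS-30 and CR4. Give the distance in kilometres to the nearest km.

Δφ = 15.1633°,  Δλ = -13.4606°
a = sin²(Δφ/2) + cos φ₁ cos φ₂ sin²(Δλ/2) = 0.027456
c = 2·arcsin(√a) = 0.332934 rad = 19.0757°
d = R·c = 6370 × 0.332934 = 2120.8 km

2121 km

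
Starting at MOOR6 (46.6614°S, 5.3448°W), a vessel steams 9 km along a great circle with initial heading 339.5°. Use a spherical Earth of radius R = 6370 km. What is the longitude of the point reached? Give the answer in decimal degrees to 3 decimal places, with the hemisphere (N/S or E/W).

5.386°W

δ = d/R = 9/6370 = 0.001413 rad
φ₂ = arcsin(sin φ₁ cos δ + cos φ₁ sin δ cos θ)
   = arcsin(-0.72731·1.00000 + 0.68631·0.00141·0.93667) = -46.58557°
λ₂ = λ₁ + atan2(sin θ sin δ cos φ₁, cos δ − sin φ₁ sin φ₂) = -5.38605°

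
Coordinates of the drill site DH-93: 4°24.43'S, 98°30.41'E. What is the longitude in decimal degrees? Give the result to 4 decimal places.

98.5068°E

98° + 30.41′/60 = 98 + 0.50683 = 98.5068°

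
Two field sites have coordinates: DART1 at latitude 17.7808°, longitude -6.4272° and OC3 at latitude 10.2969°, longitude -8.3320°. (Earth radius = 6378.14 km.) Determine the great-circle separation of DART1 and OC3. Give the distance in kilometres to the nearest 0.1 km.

858.1 km

Δφ = -7.4839°,  Δλ = -1.9048°
a = sin²(Δφ/2) + cos φ₁ cos φ₂ sin²(Δλ/2) = 0.004518
c = 2·arcsin(√a) = 0.134535 rad = 7.7083°
d = R·c = 6378.14 × 0.134535 = 858.1 km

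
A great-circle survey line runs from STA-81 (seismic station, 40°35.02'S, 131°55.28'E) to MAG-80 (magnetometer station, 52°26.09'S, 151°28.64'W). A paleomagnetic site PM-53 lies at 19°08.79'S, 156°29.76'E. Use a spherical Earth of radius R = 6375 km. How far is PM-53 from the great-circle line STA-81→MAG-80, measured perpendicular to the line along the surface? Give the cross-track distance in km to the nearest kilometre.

3272 km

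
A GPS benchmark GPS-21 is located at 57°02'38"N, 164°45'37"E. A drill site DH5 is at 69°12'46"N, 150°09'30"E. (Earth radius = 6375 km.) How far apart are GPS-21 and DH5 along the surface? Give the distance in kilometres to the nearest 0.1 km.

1531.2 km

GPS-21: φ = +57.04389°, λ = +164.76028°
DH5: φ = +69.21278°, λ = +150.15833°
Δφ = 12.1689°,  Δλ = -14.6019°
a = sin²(Δφ/2) + cos φ₁ cos φ₂ sin²(Δλ/2) = 0.014353
c = 2·arcsin(√a) = 0.240182 rad = 13.7614°
d = R·c = 6375 × 0.240182 = 1531.2 km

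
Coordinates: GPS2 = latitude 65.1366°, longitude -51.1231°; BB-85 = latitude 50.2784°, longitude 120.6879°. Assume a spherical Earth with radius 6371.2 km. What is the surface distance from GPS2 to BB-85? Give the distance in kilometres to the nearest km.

7162 km

Δφ = -14.8582°,  Δλ = 171.8110°
a = sin²(Δφ/2) + cos φ₁ cos φ₂ sin²(Δλ/2) = 0.284044
c = 2·arcsin(√a) = 1.124185 rad = 64.4111°
d = R·c = 6371.2 × 1.124185 = 7162.4 km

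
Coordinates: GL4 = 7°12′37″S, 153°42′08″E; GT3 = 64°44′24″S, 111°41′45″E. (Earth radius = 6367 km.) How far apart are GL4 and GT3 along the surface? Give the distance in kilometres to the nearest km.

7185 km

GL4: φ = -7.21028°, λ = +153.70222°
GT3: φ = -64.74000°, λ = +111.69583°
Δφ = -57.5297°,  Δλ = -42.0064°
a = sin²(Δφ/2) + cos φ₁ cos φ₂ sin²(Δλ/2) = 0.285955
c = 2·arcsin(√a) = 1.128418 rad = 64.6536°
d = R·c = 6367 × 1.128418 = 7184.6 km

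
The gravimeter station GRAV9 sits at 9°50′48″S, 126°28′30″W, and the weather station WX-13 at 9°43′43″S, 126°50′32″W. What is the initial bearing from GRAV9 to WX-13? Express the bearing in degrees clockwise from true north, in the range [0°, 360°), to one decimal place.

288.0°

GRAV9: φ = -9.84667°, λ = -126.47500°
WX-13: φ = -9.72861°, λ = -126.84222°
Δλ = -0.3672°
y = sin Δλ · cos φ₂ = -0.006317
x = cos φ₁ sin φ₂ − sin φ₁ cos φ₂ cos Δλ = 0.002057
θ = atan2(y, x) = -71.9633° → 288.0367° (mod 360°)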